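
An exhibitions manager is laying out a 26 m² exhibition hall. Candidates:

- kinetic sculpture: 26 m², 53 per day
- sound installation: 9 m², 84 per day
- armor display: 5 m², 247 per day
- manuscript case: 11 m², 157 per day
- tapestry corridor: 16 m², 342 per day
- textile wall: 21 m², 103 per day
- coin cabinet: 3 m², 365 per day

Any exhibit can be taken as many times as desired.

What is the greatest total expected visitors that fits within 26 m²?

Best packing: 8×coin cabinet — 24 m², 2920 total.
No other feasible combination exceeds 2920.

2920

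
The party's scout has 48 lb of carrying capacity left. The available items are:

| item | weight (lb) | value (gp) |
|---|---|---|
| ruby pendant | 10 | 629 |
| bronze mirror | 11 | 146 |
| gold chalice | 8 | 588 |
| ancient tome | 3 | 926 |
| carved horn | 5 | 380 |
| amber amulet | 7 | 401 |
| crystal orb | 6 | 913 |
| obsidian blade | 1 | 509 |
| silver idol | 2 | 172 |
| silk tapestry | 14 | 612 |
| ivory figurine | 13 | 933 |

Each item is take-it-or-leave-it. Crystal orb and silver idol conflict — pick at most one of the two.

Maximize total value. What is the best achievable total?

Ruby pendant + gold chalice + ancient tome + amber amulet + crystal orb + obsidian blade + ivory figurine uses 48 of the 48 lb and totals 4899.
Every other selection either busts 48 lb or breaks a pairing rule or fails to beat 4899.

4899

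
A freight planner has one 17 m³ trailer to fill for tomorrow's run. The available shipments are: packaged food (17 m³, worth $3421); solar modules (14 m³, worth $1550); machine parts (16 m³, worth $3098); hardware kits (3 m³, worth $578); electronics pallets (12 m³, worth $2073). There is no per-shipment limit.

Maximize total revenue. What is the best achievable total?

3421

Density check — packaged food 201.24, machine parts 193.62, hardware kits 192.67 are the best per m³.
The ratio ordering already packs tightly: packaged food, 17 m³, 3421.
Nothing else within 17 m³ beats 3421.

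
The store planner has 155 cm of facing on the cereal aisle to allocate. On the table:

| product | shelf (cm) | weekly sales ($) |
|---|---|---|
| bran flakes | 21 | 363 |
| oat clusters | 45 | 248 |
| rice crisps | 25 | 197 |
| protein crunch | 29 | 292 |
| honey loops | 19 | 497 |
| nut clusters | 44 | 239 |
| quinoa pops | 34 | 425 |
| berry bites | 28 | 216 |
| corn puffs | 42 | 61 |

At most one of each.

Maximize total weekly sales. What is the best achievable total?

By weekly sales per cm: honey loops 26.16, bran flakes 17.29, quinoa pops 12.50 lead.
A density-first pass picks bran flakes + rice crisps + protein crunch + honey loops + quinoa pops — 1774 at 128 cm.
The 25 cm tied up in rice crisps is better spent on oat clusters — total rises to 1825 (148 cm).

1825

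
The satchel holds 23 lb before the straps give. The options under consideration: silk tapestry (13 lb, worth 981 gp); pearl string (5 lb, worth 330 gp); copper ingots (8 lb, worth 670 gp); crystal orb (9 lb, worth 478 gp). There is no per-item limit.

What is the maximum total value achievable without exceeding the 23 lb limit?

The ratio ordering already packs tightly: pearl string + 2×copper ingots, 21 lb, 1670.

1670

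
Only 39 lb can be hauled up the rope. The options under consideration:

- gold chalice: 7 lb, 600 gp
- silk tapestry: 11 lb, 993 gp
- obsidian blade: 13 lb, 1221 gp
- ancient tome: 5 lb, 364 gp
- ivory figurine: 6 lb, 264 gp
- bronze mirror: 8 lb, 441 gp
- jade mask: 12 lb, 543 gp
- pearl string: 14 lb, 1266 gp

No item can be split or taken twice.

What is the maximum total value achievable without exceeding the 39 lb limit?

3480

By value per lb: obsidian blade 93.92, pearl string 90.43, silk tapestry 90.27 lead.
Taking silk tapestry + obsidian blade + pearl string: 38 lb used, 3480 in value.
That's the maximum — no swap from here does better than 3480.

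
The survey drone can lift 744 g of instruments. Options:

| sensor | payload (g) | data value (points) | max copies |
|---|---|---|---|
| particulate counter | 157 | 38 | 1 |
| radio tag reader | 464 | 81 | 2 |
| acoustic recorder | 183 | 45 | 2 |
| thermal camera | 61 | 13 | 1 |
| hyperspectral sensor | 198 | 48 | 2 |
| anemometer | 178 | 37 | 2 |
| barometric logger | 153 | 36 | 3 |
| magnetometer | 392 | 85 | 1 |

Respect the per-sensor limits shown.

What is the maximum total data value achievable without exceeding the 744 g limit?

179

Filling by ratio: particulate counter + 2×acoustic recorder + hyperspectral sensor for 176, with 23 g left unused.
Replace acoustic recorder with hyperspectral sensor: the trade gains 3 net, giving 179 at 736 g.
Nothing else within 744 g beats 179.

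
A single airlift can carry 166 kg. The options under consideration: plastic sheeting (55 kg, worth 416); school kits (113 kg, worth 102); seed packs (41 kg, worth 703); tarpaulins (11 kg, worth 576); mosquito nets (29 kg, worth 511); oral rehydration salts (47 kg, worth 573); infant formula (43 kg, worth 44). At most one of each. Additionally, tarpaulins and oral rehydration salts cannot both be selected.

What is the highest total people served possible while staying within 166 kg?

Plastic sheeting + seed packs + tarpaulins + mosquito nets uses 136 of the 166 kg and totals 2206.
That's the maximum — no feasible swap from here does better than 2206.

2206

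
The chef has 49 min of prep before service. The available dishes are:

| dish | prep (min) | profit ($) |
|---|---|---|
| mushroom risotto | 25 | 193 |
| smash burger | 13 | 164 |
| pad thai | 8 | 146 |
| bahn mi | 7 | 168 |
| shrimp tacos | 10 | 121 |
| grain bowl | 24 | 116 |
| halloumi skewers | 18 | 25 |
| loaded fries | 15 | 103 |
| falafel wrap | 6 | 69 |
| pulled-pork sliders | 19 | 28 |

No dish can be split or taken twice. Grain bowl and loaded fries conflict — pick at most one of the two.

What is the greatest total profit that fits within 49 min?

668

Density check — bahn mi 24.00, pad thai 18.25, smash burger 12.62 are the best per min.
The ratio ordering already packs tightly: smash burger + pad thai + bahn mi + shrimp tacos + falafel wrap, 44 min, 668.
No other feasible combination exceeds 668.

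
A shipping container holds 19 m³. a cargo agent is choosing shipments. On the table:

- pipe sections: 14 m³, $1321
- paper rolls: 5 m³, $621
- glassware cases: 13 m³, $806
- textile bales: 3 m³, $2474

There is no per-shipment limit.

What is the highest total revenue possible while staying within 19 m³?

14844

Ranking by ratio (revenue/m³): textile bales 824.67, paper rolls 124.20, pipe sections 94.36.
The ratio ordering already packs tightly: 6×textile bales, 18 m³, 14844.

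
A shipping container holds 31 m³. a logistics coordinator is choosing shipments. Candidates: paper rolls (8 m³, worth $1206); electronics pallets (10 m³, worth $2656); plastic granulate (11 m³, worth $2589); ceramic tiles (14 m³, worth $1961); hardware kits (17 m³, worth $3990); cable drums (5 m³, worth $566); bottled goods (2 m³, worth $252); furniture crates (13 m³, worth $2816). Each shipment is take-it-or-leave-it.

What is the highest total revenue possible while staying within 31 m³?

6898

By revenue per m³: electronics pallets 265.60, plastic granulate 235.36, hardware kits 234.71 lead.
Taking the top-ratio shipments first gives paper rolls + electronics pallets + plastic granulate + bottled goods for 6703 (31 m³).
Dropping paper rolls and plastic granulate frees 19 m³; slotting in hardware kits (17 m³) lifts the total to 6898 at 29 m³.
An exhaustive check of the 256 subsets confirms 6898.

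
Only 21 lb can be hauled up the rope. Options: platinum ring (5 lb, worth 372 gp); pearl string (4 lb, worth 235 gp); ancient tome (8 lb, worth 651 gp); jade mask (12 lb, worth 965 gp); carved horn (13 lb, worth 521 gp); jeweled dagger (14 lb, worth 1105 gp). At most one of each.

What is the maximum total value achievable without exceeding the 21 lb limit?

1616

The ratio ordering already packs tightly: ancient tome + jade mask, 20 lb, 1616.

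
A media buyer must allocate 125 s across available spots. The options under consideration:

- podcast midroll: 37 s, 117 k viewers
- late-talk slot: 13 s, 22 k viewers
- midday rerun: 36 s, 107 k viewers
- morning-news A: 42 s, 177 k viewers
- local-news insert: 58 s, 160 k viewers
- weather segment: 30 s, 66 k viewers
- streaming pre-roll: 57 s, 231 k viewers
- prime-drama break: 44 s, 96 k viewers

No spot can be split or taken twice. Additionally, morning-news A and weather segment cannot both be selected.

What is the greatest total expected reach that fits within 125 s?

430

Best packing: late-talk slot + morning-news A + streaming pre-roll — 112 s, 430 total.
Next best is podcast midroll + weather segment + streaming pre-roll at 414 (124 s) — short by 16.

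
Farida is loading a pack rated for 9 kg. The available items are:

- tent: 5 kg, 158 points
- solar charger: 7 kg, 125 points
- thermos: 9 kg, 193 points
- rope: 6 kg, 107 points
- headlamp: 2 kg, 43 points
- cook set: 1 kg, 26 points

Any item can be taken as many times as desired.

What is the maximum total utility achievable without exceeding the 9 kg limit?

Taking tent + 4×cook set: 9 kg used, 262 in utility.
Every other selection either busts 9 kg or fails to beat 262.

262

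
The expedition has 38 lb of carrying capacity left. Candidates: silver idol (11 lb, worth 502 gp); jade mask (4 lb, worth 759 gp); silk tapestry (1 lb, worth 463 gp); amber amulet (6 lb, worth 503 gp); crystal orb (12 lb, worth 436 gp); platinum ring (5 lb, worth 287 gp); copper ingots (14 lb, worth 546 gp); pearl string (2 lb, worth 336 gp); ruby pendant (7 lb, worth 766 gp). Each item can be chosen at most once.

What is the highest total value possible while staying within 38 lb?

3616

Best packing: silver idol + jade mask + silk tapestry + amber amulet + platinum ring + pearl string + ruby pendant — 36 lb, 3616 total.
Next best is jade mask + silk tapestry + amber amulet + crystal orb + platinum ring + pearl string + ruby pendant at 3550 (37 lb) — short by 66.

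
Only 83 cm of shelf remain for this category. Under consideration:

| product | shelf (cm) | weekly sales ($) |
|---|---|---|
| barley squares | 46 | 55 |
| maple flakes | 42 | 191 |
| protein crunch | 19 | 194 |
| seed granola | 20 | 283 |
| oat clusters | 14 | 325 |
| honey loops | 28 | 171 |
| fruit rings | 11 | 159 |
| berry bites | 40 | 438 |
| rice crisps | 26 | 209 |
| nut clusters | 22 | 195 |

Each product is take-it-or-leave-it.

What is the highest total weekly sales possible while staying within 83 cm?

Filling by ratio: protein crunch + seed granola + oat clusters + fruit rings for 961, with 19 cm left unused.
Dropping protein crunch and fruit rings frees 30 cm; slotting in berry bites (40 cm) lifts the total to 1046 at 74 cm.
Next best is seed granola + oat clusters + rice crisps + nut clusters at 1012 (82 cm) — short by 34.

1046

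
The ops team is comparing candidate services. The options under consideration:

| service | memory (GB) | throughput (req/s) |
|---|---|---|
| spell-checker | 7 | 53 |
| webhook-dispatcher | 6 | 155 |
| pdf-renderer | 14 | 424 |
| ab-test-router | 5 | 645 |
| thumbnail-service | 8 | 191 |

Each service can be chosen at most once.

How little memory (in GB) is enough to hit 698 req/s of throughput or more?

Look for the lowest-memory combination reaching 698.
webhook-dispatcher + ab-test-router reaches 800 using 11 GB.
Any bundle with less than 11 GB falls short of 698.

11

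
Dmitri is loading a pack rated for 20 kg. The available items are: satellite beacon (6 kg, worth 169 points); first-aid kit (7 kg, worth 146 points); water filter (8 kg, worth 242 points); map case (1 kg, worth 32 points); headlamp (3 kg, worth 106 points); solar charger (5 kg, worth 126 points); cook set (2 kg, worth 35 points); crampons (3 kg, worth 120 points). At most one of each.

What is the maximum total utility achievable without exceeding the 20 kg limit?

Greedy by ratio would take water filter + map case + headlamp + solar charger + crampons: 20 kg used, total 626.
Replace map case and solar charger with satellite beacon: the trade gains 11 net, giving 637 at 20 kg.
Every other selection either busts 20 kg or fails to beat 637.

637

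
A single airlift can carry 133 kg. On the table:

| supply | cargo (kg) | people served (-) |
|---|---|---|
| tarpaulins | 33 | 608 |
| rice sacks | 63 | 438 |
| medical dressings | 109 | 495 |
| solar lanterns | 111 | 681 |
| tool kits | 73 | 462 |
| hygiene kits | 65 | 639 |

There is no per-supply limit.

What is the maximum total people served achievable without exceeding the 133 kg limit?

2432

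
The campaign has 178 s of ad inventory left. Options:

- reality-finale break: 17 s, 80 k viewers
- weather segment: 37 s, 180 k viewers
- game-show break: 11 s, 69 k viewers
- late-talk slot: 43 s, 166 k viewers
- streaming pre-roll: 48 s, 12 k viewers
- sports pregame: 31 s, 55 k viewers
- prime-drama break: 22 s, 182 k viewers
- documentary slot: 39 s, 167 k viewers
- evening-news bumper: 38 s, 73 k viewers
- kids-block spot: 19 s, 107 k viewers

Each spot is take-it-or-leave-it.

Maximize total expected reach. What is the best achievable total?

882

Taking the top-ratio spots first gives reality-finale break + weather segment + game-show break + sports pregame + prime-drama break + documentary slot + kids-block spot for 840 (176 s).
Dropping game-show break and sports pregame frees 42 s; slotting in late-talk slot (43 s) lifts the total to 882 at 177 s.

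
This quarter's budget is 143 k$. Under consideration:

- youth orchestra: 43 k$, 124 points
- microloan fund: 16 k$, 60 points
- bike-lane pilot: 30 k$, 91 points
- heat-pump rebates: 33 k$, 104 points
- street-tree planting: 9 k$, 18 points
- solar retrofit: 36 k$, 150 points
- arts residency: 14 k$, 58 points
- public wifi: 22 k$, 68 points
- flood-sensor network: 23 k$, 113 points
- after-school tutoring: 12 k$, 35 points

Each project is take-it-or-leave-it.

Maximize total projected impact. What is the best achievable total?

A density-first pass picks microloan fund + heat-pump rebates + street-tree planting + solar retrofit + arts residency + flood-sensor network + after-school tutoring — 538 at 143 k$.
Reworking the packing: microloan fund + bike-lane pilot + solar retrofit + arts residency + public wifi + flood-sensor network uses 141 k$ and improves the total to 540.

540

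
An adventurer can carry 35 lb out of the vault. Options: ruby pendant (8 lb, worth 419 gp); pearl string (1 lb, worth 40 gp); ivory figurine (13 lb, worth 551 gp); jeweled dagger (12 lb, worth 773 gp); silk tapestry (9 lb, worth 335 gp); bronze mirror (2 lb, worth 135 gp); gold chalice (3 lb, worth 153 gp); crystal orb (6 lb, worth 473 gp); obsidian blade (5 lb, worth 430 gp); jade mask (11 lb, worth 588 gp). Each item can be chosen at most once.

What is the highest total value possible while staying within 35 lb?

2304

Greedy by ratio would take ruby pendant + pearl string + jeweled dagger + bronze mirror + crystal orb + obsidian blade: 34 lb used, total 2270.
The 10 lb tied up in ruby pendant and bronze mirror is better spent on jade mask — total rises to 2304 (35 lb).
Nothing else within 35 lb beats 2304.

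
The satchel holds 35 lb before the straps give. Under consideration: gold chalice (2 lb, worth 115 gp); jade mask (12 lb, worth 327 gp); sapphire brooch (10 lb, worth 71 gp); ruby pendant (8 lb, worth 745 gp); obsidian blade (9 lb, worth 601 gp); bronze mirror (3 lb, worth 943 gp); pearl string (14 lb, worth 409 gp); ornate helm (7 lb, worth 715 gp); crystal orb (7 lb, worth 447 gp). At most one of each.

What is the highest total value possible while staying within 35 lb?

Ranking by ratio (value/lb): bronze mirror 314.33, ornate helm 102.14, ruby pendant 93.12.
Best packing: ruby pendant + obsidian blade + bronze mirror + ornate helm + crystal orb — 34 lb, 3451 total.
The spare 1 lb is too small for any remaining item, and no exchange beats 3451.

3451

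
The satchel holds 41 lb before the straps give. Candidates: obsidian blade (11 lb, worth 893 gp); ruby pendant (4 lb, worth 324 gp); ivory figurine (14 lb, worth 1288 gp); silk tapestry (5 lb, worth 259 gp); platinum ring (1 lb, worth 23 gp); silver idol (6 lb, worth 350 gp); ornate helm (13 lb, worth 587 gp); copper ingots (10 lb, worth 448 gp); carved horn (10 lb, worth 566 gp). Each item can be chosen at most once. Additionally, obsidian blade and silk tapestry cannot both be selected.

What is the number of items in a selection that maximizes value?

4

Optimal total is 3097.
obsidian blade + ivory figurine + silver idol + carved horn hits 3097 at 41 lb.
Any selection reaching 3097 contains exactly 4 items.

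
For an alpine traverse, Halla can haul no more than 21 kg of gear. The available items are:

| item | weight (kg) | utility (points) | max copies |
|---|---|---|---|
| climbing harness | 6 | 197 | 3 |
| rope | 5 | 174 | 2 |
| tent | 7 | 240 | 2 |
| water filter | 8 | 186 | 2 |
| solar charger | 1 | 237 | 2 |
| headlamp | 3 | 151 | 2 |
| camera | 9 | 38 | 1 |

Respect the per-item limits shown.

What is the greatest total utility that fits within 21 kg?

1213

Greedy by ratio would take 2×rope + 2×solar charger + 2×headlamp: 18 kg used, total 1124.
Dropping 2×rope frees 10 kg; slotting in climbing harness + tent (13 kg) lifts the total to 1213 at 21 kg.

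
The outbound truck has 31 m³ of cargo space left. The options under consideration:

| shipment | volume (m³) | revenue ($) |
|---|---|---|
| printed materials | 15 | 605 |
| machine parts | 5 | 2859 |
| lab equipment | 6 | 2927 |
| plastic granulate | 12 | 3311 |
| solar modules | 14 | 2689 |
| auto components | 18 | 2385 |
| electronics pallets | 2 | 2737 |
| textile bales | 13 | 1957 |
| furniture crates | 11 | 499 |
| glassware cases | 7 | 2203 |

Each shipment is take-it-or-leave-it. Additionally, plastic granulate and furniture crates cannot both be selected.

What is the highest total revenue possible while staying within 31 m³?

11834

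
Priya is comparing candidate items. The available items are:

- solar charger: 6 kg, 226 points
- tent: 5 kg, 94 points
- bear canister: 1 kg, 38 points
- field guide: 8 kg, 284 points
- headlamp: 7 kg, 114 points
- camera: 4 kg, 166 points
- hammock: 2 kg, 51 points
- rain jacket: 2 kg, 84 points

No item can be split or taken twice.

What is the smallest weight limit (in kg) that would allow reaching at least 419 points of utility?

11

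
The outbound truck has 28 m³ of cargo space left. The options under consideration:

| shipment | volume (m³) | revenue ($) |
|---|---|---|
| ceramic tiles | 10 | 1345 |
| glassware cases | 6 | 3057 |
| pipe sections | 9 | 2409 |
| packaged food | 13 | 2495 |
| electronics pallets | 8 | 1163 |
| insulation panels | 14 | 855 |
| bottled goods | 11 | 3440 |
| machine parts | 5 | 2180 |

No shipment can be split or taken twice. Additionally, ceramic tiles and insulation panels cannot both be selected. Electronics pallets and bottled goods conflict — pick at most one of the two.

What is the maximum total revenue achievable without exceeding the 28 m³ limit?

8906

By revenue per m³: glassware cases 509.50, machine parts 436.00, bottled goods 312.73 lead.
A density-first pass picks glassware cases + bottled goods + machine parts — 8677 at 22 m³.
The 5 m³ tied up in machine parts is better spent on pipe sections — total rises to 8906 (26 m³).
An exhaustive check of the 256 subsets confirms 8906.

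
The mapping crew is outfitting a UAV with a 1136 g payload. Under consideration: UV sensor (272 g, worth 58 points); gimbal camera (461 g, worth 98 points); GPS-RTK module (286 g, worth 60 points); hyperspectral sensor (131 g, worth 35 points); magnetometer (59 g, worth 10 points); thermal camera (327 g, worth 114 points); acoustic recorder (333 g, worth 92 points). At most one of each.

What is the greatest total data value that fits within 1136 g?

311

Ranking by ratio (data value/g): thermal camera 0.35, acoustic recorder 0.28, hyperspectral sensor 0.27.
The ratio heuristic lands on UV sensor + hyperspectral sensor + magnetometer + thermal camera + acoustic recorder (309) but leaves 14 g idle.
Dropping UV sensor frees 272 g; slotting in GPS-RTK module (286 g) lifts the total to 311 at 1136 g.
Next best is UV sensor + hyperspectral sensor + magnetometer + thermal camera + acoustic recorder at 309 (1122 g) — short by 2.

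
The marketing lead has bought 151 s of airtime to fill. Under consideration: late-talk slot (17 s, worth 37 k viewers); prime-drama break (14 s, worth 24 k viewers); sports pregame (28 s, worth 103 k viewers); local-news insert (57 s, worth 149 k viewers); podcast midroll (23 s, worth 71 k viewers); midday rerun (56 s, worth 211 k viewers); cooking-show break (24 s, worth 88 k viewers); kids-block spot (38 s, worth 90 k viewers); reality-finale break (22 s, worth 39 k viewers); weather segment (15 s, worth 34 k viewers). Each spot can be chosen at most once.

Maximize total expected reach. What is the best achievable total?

The ratio heuristic lands on sports pregame + podcast midroll + midday rerun + cooking-show break + weather segment (507) but leaves 5 s idle.
Replace weather segment with late-talk slot: the trade gains 3 net, giving 510 at 148 s.

510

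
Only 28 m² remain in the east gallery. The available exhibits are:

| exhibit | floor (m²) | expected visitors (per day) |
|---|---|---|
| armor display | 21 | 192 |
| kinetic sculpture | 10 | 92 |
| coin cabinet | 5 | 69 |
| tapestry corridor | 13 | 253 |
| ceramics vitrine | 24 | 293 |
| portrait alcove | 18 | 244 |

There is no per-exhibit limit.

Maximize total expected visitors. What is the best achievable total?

506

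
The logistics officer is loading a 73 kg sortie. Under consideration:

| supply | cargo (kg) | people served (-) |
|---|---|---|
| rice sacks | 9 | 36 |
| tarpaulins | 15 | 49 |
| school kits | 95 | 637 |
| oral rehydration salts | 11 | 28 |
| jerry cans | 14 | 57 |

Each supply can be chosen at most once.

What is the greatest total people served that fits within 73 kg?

170

Density check — school kits 6.71, jerry cans 4.07, rice sacks 4.00 are the best per kg.
Rice sacks + tarpaulins + oral rehydration salts + jerry cans uses 49 of the 73 kg and totals 170.
An exhaustive check of the 32 subsets confirms 170.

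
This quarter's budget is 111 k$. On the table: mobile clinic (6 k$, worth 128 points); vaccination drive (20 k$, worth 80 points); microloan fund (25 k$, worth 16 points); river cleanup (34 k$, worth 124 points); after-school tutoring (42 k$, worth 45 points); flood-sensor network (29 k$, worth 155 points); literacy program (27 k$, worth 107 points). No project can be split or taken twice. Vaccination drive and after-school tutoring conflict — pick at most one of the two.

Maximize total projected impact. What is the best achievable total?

A density-first pass picks mobile clinic + vaccination drive + microloan fund + flood-sensor network + literacy program — 486 at 107 k$.
The 45 k$ tied up in vaccination drive and microloan fund is better spent on river cleanup — total rises to 514 (96 k$).
Next best is mobile clinic + vaccination drive + river cleanup + flood-sensor network at 487 (89 k$) — short by 27.

514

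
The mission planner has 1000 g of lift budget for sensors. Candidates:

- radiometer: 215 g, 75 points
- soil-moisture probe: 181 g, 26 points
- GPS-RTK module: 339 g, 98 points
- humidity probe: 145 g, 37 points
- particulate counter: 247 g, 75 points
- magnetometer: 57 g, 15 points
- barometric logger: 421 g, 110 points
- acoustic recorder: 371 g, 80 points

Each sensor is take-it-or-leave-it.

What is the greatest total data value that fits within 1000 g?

A density-first pass picks radiometer + GPS-RTK module + particulate counter + magnetometer — 263 at 858 g.
Dropping magnetometer frees 57 g; slotting in humidity probe (145 g) lifts the total to 285 at 946 g.

285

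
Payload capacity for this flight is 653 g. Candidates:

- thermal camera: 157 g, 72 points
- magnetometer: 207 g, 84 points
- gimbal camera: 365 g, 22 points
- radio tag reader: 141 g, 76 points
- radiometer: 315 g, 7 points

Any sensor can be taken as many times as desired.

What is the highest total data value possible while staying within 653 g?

The ratio heuristic lands on 4×radio tag reader (304) but leaves 89 g idle.
Dropping radio tag reader frees 141 g; slotting in magnetometer (207 g) lifts the total to 312 at 630 g.
The spare 23 g is too small for any remaining sensor, and no exchange beats 312.

312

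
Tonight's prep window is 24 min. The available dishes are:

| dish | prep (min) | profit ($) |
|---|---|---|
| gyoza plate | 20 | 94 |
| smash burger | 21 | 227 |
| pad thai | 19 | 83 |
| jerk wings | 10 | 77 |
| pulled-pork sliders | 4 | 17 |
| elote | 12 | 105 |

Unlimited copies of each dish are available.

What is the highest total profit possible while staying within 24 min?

Best packing: smash burger — 21 min, 227 total.
Nothing else within 24 min beats 227.

227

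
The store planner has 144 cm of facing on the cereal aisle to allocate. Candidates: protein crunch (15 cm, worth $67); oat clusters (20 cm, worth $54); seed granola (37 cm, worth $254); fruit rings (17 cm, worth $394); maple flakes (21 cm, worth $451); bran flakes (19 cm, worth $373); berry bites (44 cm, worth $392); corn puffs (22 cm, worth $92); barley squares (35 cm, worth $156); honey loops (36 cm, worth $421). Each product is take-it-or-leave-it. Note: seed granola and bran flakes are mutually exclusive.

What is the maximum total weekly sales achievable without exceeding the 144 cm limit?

2031

By weekly sales per cm: fruit rings 23.18, maple flakes 21.48, bran flakes 19.63, honey loops 11.69 lead.
Fruit rings + maple flakes + bran flakes + berry bites + honey loops uses 137 of the 144 cm and totals 2031.
Runner-up protein crunch + fruit rings + maple flakes + bran flakes + barley squares + honey loops tops out at 1862.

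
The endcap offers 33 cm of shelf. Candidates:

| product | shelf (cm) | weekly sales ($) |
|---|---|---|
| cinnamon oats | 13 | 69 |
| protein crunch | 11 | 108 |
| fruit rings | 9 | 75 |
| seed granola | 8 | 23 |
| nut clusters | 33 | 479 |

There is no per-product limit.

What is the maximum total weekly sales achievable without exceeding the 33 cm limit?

479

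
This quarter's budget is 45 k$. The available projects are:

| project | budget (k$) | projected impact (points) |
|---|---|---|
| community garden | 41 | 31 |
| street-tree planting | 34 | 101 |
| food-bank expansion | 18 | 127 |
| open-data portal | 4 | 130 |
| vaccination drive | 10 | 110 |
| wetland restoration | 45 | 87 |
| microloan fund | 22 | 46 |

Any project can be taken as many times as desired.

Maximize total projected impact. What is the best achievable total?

1430

11×open-data portal uses 44 of the 45 k$ and totals 1430.
Every other selection either busts 45 k$ or fails to beat 1430.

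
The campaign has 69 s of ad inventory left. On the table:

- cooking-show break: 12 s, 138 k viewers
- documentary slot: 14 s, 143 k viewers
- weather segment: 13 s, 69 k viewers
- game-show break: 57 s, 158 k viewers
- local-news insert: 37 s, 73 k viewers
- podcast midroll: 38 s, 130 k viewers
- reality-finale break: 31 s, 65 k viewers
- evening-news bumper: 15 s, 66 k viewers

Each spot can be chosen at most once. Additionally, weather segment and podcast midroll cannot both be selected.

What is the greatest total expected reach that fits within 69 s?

Ranking by ratio (expected reach/s): cooking-show break 11.50, documentary slot 10.21, weather segment 5.31.
Cooking-show break + documentary slot + weather segment + evening-news bumper uses 54 of the 69 s and totals 416.
Nothing else feasible within 69 s beats 416.

416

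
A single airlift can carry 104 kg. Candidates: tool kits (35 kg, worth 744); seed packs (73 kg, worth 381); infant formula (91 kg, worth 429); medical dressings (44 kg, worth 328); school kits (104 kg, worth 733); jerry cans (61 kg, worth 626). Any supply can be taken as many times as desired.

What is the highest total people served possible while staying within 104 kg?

1488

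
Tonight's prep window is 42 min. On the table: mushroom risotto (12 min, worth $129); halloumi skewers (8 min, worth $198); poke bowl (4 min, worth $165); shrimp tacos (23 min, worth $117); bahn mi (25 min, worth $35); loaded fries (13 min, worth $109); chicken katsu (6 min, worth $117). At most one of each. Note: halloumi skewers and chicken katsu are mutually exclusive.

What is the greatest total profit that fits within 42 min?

601

Density check — poke bowl 41.25, halloumi skewers 24.75, chicken katsu 19.50, mushroom risotto 10.75 are the best per min.
Best packing: mushroom risotto + halloumi skewers + poke bowl + loaded fries — 37 min, 601 total.
Next best is mushroom risotto + poke bowl + loaded fries + chicken katsu at 520 (35 min) — short by 81.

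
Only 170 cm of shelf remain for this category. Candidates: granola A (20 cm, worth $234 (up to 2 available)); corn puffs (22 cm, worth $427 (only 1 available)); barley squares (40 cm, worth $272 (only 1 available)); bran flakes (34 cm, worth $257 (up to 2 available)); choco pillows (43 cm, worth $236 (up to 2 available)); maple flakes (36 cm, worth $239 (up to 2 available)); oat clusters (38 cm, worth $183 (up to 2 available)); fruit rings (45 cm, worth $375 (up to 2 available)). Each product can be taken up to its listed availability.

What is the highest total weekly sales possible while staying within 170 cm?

The ratio heuristic lands on 2×granola A + corn puffs + 2×fruit rings (1645) but leaves 18 cm idle.
The 90 cm tied up in 2×fruit rings is better spent on barley squares + 2×bran flakes — total rises to 1681 (170 cm).
That's the maximum — no swap from here does better than 1681.

1681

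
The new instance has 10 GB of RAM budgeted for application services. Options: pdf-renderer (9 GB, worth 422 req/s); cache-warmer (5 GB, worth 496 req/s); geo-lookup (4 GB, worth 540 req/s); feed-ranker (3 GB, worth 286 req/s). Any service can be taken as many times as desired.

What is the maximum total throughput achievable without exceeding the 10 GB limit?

1112

Density check — geo-lookup 135.00, cache-warmer 99.20, feed-ranker 95.33 are the best per GB.
Filling by ratio: 2×geo-lookup for 1080, with 2 GB left unused.
Replace geo-lookup with 2×feed-ranker: the trade gains 32 net, giving 1112 at 10 GB.
That's the maximum — no swap from here does better than 1112.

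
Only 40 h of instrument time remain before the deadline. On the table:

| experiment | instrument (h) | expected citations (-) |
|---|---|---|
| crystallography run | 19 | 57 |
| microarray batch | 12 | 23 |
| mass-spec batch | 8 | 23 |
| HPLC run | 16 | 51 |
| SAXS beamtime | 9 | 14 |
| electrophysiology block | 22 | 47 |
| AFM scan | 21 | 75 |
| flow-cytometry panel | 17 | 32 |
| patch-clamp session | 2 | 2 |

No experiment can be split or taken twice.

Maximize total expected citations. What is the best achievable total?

Greedy by ratio would take HPLC run + AFM scan + patch-clamp session: 39 h used, total 128.
Replace HPLC run and patch-clamp session with crystallography run: the trade gains 4 net, giving 132 at 40 h.
Runner-up HPLC run + AFM scan + patch-clamp session tops out at 128.

132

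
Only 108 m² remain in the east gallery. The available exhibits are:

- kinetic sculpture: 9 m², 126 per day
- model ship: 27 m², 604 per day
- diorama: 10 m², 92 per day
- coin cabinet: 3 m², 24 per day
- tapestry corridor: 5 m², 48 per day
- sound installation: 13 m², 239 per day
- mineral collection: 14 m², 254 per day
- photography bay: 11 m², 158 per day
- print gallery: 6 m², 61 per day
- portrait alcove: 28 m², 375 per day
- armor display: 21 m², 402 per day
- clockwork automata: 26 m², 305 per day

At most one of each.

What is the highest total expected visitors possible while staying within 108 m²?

1922

Filling by ratio: kinetic sculpture + model ship + tapestry corridor + sound installation + mineral collection + photography bay + print gallery + armor display for 1892, with 2 m² left unused.
Replace kinetic sculpture and photography bay and print gallery with portrait alcove: the trade gains 30 net, giving 1922 at 108 m².
Next best is kinetic sculpture + model ship + diorama + coin cabinet + sound installation + mineral collection + photography bay + armor display at 1899 (108 m²) — short by 23.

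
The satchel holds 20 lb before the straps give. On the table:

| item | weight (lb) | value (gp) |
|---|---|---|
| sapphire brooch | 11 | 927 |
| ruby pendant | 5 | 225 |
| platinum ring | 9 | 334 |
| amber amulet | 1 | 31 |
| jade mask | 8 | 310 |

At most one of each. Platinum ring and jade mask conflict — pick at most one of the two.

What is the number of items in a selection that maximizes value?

3

Best achievable value is 1268.
One optimal bundle: sapphire brooch + amber amulet + jade mask (20 lb).
Any selection reaching 1268 contains exactly 3 items.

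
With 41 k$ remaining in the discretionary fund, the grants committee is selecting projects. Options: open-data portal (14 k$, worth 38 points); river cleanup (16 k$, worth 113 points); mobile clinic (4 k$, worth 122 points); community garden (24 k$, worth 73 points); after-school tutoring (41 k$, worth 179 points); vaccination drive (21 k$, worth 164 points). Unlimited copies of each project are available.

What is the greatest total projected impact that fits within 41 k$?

Taking 10×mobile clinic: 40 k$ used, 1220 in projected impact.
That's the maximum — no swap from here does better than 1220.

1220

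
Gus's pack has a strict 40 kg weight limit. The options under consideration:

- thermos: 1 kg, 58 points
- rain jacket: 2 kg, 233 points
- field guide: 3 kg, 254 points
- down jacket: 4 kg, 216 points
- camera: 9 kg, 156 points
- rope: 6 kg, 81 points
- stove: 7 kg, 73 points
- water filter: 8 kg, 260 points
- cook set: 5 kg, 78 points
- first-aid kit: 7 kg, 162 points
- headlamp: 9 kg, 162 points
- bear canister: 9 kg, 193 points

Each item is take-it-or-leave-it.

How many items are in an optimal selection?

Optimal total is 1457.
One optimal bundle: thermos + rain jacket + field guide + down jacket + rope + water filter + first-aid kit + bear canister (40 kg).
All optima have 8 items.

8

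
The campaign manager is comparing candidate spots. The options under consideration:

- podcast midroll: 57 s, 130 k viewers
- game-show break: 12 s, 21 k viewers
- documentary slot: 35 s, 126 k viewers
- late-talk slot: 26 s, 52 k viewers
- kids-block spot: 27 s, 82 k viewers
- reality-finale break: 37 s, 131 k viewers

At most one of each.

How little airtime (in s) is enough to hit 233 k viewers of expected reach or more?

Need the lightest bundle worth ≥ 233.
documentary slot + reality-finale break reaches 257 using 72 s.
Below 72 s the best achievable stays under 233.

72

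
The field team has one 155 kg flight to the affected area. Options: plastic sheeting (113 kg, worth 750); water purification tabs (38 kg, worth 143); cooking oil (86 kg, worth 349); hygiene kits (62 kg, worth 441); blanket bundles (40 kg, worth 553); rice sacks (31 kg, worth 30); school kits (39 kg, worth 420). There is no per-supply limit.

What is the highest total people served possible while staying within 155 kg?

3×blanket bundles + rice sacks uses 151 of the 155 kg and totals 1689.

1689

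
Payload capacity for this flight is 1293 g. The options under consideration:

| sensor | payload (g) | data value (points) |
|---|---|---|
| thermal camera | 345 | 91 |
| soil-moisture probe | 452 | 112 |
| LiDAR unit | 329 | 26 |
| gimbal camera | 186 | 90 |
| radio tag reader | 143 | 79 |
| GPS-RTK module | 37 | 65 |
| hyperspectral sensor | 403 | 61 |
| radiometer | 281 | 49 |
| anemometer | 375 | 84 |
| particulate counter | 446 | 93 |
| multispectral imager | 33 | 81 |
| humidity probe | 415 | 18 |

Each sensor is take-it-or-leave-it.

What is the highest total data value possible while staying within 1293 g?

518

Thermal camera + soil-moisture probe + gimbal camera + radio tag reader + GPS-RTK module + multispectral imager uses 1196 of the 1293 g and totals 518.
Every other selection either busts 1293 g or fails to beat 518.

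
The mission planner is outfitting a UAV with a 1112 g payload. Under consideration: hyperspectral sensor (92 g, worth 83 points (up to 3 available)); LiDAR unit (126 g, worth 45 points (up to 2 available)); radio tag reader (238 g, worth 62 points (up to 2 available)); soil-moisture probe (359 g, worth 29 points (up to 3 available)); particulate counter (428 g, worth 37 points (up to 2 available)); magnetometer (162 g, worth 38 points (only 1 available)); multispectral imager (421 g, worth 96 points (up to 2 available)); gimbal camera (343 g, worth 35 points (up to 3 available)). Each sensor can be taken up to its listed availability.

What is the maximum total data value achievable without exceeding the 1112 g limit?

473

By data value per g: hyperspectral sensor 0.90, LiDAR unit 0.36, radio tag reader 0.26, magnetometer 0.23 lead.
Greedy by ratio would take 3×hyperspectral sensor + 2×LiDAR unit + 2×radio tag reader: 1004 g used, total 463.
Replace 2×radio tag reader with magnetometer + multispectral imager: the trade gains 10 net, giving 473 at 1111 g.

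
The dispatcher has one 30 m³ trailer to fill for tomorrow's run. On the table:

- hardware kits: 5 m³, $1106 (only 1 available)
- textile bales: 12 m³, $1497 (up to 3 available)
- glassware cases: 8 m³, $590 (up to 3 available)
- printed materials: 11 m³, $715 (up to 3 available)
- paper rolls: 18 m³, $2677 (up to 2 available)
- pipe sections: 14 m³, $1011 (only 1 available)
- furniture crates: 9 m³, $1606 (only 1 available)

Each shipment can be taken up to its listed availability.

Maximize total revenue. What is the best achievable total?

4283

Filling by ratio: hardware kits + textile bales + furniture crates for 4209, with 4 m³ left unused.
The 17 m³ tied up in hardware kits and textile bales is better spent on paper rolls — total rises to 4283 (27 m³).
That's the maximum — no swap from here does better than 4283.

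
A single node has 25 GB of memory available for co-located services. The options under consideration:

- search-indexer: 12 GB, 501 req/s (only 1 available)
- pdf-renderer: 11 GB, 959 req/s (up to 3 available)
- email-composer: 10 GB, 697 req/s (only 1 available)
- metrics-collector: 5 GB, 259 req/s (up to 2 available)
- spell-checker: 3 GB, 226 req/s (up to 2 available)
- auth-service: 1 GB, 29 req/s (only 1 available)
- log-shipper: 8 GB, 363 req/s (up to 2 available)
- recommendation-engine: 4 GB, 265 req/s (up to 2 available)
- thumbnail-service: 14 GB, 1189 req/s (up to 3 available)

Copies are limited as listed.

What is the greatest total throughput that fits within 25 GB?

2148

Taking the top-ratio services first gives 2×pdf-renderer + spell-checker for 2144 (25 GB).
The 14 GB tied up in pdf-renderer and spell-checker is better spent on thumbnail-service — total rises to 2148 (25 GB).
That's the maximum — no swap from here does better than 2148.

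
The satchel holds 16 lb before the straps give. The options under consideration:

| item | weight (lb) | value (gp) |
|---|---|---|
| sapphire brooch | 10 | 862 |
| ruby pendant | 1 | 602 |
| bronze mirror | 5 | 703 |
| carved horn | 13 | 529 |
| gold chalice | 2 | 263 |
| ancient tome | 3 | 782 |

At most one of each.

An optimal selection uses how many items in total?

4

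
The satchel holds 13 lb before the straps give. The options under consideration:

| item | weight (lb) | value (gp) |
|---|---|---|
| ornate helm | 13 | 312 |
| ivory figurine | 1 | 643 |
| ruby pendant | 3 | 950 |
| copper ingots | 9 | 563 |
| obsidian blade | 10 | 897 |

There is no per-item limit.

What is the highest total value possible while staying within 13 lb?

The ratio ordering already packs tightly: 13×ivory figurine, 13 lb, 8359.
No other feasible combination exceeds 8359.

8359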